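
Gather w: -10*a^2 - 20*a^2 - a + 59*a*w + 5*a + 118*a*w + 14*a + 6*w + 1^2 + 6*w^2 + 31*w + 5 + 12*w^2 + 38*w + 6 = -30*a^2 + 18*a + 18*w^2 + w*(177*a + 75) + 12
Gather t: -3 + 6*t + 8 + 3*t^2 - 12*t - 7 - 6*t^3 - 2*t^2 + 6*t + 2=-6*t^3 + t^2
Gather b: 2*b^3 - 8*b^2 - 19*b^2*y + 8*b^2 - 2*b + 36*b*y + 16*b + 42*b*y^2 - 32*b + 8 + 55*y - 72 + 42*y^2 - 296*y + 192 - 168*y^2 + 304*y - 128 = 2*b^3 - 19*b^2*y + b*(42*y^2 + 36*y - 18) - 126*y^2 + 63*y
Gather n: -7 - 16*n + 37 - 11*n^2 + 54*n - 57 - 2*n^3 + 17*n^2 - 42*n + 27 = -2*n^3 + 6*n^2 - 4*n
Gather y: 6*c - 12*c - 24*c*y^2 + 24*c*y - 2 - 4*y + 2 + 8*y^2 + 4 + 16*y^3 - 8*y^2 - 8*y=-24*c*y^2 - 6*c + 16*y^3 + y*(24*c - 12) + 4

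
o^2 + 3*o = o*(o + 3)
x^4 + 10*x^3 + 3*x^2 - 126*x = x*(x - 3)*(x + 6)*(x + 7)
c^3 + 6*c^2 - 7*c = c*(c - 1)*(c + 7)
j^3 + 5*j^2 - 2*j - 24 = (j - 2)*(j + 3)*(j + 4)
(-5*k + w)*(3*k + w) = -15*k^2 - 2*k*w + w^2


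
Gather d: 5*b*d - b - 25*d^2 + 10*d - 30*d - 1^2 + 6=-b - 25*d^2 + d*(5*b - 20) + 5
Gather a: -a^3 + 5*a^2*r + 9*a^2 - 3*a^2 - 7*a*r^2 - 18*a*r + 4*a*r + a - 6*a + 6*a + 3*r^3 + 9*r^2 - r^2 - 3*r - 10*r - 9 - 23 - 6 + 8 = -a^3 + a^2*(5*r + 6) + a*(-7*r^2 - 14*r + 1) + 3*r^3 + 8*r^2 - 13*r - 30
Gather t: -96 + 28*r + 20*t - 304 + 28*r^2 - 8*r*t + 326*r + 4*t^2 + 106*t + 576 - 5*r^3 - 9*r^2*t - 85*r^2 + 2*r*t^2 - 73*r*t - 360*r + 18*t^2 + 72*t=-5*r^3 - 57*r^2 - 6*r + t^2*(2*r + 22) + t*(-9*r^2 - 81*r + 198) + 176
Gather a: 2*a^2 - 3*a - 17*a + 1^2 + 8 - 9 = 2*a^2 - 20*a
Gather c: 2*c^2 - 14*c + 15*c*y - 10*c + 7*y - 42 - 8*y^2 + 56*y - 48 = 2*c^2 + c*(15*y - 24) - 8*y^2 + 63*y - 90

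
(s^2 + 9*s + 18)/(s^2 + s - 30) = (s + 3)/(s - 5)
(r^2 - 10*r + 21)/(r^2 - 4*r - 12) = (-r^2 + 10*r - 21)/(-r^2 + 4*r + 12)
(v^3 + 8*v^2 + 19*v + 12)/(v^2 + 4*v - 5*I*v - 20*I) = (v^2 + 4*v + 3)/(v - 5*I)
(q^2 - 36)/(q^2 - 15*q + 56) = (q^2 - 36)/(q^2 - 15*q + 56)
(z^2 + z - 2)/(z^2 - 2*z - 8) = (z - 1)/(z - 4)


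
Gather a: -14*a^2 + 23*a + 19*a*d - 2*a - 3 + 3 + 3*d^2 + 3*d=-14*a^2 + a*(19*d + 21) + 3*d^2 + 3*d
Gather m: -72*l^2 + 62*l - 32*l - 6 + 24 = -72*l^2 + 30*l + 18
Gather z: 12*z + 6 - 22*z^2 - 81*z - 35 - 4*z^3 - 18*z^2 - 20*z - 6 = -4*z^3 - 40*z^2 - 89*z - 35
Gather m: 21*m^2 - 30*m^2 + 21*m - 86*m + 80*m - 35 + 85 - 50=-9*m^2 + 15*m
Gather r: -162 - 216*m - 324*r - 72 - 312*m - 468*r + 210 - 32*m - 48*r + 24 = -560*m - 840*r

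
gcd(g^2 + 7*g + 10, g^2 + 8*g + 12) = g + 2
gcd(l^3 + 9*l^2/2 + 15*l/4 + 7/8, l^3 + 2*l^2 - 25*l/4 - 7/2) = l^2 + 4*l + 7/4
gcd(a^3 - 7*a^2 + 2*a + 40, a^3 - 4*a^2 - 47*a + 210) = a - 5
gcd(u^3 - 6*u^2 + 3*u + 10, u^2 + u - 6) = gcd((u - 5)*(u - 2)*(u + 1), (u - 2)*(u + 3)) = u - 2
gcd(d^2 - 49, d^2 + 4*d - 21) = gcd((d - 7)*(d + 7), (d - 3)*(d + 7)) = d + 7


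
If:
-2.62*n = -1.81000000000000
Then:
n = 0.69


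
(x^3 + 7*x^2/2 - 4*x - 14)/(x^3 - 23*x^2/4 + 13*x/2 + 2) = 2*(2*x^2 + 11*x + 14)/(4*x^2 - 15*x - 4)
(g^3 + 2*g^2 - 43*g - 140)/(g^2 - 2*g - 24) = (g^2 - 2*g - 35)/(g - 6)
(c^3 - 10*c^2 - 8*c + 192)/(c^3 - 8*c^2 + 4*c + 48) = (c^2 - 4*c - 32)/(c^2 - 2*c - 8)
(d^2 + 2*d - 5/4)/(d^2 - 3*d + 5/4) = (2*d + 5)/(2*d - 5)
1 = 1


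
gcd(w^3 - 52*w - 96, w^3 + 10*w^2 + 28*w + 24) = w^2 + 8*w + 12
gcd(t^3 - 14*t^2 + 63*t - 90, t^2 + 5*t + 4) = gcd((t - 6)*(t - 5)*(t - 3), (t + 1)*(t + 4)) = 1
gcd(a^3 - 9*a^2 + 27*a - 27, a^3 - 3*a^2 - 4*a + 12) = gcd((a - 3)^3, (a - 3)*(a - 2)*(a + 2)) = a - 3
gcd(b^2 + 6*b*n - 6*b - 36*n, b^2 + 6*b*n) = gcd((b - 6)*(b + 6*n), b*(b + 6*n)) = b + 6*n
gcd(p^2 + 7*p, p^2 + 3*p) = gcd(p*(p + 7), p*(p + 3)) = p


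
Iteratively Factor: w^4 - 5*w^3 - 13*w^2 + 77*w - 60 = (w - 5)*(w^3 - 13*w + 12) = (w - 5)*(w - 3)*(w^2 + 3*w - 4) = (w - 5)*(w - 3)*(w - 1)*(w + 4)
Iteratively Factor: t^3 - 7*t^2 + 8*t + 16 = (t - 4)*(t^2 - 3*t - 4) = (t - 4)*(t + 1)*(t - 4)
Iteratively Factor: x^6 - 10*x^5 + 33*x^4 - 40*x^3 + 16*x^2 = (x - 1)*(x^5 - 9*x^4 + 24*x^3 - 16*x^2) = (x - 1)^2*(x^4 - 8*x^3 + 16*x^2) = (x - 4)*(x - 1)^2*(x^3 - 4*x^2) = (x - 4)^2*(x - 1)^2*(x^2) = x*(x - 4)^2*(x - 1)^2*(x)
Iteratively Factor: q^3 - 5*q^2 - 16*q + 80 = (q - 4)*(q^2 - q - 20) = (q - 5)*(q - 4)*(q + 4)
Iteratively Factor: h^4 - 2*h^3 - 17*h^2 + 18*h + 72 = (h + 3)*(h^3 - 5*h^2 - 2*h + 24) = (h + 2)*(h + 3)*(h^2 - 7*h + 12) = (h - 4)*(h + 2)*(h + 3)*(h - 3)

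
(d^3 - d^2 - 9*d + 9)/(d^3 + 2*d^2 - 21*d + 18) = (d + 3)/(d + 6)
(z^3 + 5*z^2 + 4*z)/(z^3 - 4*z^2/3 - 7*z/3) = 3*(z + 4)/(3*z - 7)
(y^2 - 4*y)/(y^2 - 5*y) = (y - 4)/(y - 5)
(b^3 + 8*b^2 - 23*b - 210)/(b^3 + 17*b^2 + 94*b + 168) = (b - 5)/(b + 4)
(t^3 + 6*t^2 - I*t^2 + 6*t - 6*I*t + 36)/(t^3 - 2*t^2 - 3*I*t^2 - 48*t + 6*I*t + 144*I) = (t + 2*I)/(t - 8)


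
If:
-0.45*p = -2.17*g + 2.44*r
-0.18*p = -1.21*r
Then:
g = 2.5184331797235*r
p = 6.72222222222222*r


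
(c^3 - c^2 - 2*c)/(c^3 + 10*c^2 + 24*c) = (c^2 - c - 2)/(c^2 + 10*c + 24)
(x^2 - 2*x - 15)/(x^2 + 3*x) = (x - 5)/x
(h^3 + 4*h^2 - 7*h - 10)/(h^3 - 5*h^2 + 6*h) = (h^2 + 6*h + 5)/(h*(h - 3))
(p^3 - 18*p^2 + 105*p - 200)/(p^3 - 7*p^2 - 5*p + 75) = (p - 8)/(p + 3)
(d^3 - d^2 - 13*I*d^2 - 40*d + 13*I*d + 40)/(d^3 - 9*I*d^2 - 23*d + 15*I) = (d^2 - d*(1 + 8*I) + 8*I)/(d^2 - 4*I*d - 3)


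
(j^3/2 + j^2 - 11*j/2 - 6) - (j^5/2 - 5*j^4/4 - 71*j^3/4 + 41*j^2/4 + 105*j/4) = -j^5/2 + 5*j^4/4 + 73*j^3/4 - 37*j^2/4 - 127*j/4 - 6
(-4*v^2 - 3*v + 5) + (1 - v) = -4*v^2 - 4*v + 6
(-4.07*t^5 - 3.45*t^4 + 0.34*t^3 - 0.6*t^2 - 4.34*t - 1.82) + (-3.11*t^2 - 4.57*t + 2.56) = -4.07*t^5 - 3.45*t^4 + 0.34*t^3 - 3.71*t^2 - 8.91*t + 0.74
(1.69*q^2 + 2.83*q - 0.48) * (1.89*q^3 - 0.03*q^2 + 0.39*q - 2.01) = 3.1941*q^5 + 5.298*q^4 - 0.333*q^3 - 2.2788*q^2 - 5.8755*q + 0.9648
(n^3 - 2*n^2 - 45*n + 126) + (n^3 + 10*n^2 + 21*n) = 2*n^3 + 8*n^2 - 24*n + 126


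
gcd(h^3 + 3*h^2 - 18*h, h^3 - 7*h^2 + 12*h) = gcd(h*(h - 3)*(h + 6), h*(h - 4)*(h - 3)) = h^2 - 3*h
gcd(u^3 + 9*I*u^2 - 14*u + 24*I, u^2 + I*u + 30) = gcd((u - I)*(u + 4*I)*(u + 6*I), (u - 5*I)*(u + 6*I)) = u + 6*I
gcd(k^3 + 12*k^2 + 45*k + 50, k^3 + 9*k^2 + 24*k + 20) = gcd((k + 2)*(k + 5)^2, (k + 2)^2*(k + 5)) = k^2 + 7*k + 10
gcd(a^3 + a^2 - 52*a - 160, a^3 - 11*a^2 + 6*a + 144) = a - 8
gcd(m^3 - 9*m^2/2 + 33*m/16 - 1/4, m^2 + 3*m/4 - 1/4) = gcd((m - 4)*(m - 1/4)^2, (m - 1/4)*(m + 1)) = m - 1/4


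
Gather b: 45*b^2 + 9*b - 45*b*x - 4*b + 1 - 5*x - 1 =45*b^2 + b*(5 - 45*x) - 5*x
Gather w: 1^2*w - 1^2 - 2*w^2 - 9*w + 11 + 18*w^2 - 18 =16*w^2 - 8*w - 8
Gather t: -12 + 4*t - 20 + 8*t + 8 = 12*t - 24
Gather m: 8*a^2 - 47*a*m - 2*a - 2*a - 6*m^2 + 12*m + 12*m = 8*a^2 - 4*a - 6*m^2 + m*(24 - 47*a)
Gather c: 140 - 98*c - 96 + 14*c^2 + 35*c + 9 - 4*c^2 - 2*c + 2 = 10*c^2 - 65*c + 55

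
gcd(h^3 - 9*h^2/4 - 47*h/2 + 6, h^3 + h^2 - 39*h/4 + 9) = h + 4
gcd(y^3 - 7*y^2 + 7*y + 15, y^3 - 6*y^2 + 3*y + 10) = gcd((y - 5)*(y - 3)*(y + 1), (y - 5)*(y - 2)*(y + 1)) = y^2 - 4*y - 5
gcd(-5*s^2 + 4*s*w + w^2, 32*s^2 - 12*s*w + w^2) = 1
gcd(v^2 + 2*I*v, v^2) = v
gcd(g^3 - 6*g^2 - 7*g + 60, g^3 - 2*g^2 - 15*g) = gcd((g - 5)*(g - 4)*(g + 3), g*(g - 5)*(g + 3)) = g^2 - 2*g - 15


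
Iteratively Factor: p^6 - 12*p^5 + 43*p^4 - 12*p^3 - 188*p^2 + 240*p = (p)*(p^5 - 12*p^4 + 43*p^3 - 12*p^2 - 188*p + 240) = p*(p - 3)*(p^4 - 9*p^3 + 16*p^2 + 36*p - 80) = p*(p - 3)*(p + 2)*(p^3 - 11*p^2 + 38*p - 40) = p*(p - 5)*(p - 3)*(p + 2)*(p^2 - 6*p + 8) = p*(p - 5)*(p - 3)*(p - 2)*(p + 2)*(p - 4)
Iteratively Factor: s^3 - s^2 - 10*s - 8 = (s + 1)*(s^2 - 2*s - 8) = (s + 1)*(s + 2)*(s - 4)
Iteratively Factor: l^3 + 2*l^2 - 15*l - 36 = (l - 4)*(l^2 + 6*l + 9) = (l - 4)*(l + 3)*(l + 3)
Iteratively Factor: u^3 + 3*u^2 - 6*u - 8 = (u - 2)*(u^2 + 5*u + 4) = (u - 2)*(u + 4)*(u + 1)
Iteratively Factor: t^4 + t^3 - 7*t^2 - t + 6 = (t - 1)*(t^3 + 2*t^2 - 5*t - 6) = (t - 2)*(t - 1)*(t^2 + 4*t + 3) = (t - 2)*(t - 1)*(t + 1)*(t + 3)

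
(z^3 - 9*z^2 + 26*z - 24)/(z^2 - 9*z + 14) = (z^2 - 7*z + 12)/(z - 7)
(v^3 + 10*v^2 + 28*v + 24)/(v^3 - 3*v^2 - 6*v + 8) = (v^2 + 8*v + 12)/(v^2 - 5*v + 4)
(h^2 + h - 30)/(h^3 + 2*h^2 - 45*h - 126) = (h - 5)/(h^2 - 4*h - 21)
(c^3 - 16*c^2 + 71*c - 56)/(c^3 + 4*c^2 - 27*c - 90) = (c^3 - 16*c^2 + 71*c - 56)/(c^3 + 4*c^2 - 27*c - 90)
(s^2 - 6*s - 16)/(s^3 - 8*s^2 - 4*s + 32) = 1/(s - 2)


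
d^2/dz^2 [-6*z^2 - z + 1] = -12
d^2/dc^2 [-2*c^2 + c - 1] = -4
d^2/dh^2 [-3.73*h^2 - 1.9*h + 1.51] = -7.46000000000000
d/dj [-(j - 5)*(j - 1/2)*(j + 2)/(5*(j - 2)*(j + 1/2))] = (-4*j^4 + 12*j^3 - 43*j^2 + 12*j - 64)/(5*(4*j^4 - 12*j^3 + j^2 + 12*j + 4))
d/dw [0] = 0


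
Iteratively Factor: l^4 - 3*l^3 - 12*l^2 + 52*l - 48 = (l - 2)*(l^3 - l^2 - 14*l + 24) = (l - 3)*(l - 2)*(l^2 + 2*l - 8) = (l - 3)*(l - 2)^2*(l + 4)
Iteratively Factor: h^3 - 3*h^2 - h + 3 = (h - 1)*(h^2 - 2*h - 3) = (h - 3)*(h - 1)*(h + 1)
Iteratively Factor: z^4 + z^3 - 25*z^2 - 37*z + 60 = (z + 4)*(z^3 - 3*z^2 - 13*z + 15) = (z - 1)*(z + 4)*(z^2 - 2*z - 15) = (z - 1)*(z + 3)*(z + 4)*(z - 5)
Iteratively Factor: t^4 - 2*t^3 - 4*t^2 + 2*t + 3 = (t + 1)*(t^3 - 3*t^2 - t + 3) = (t - 1)*(t + 1)*(t^2 - 2*t - 3) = (t - 3)*(t - 1)*(t + 1)*(t + 1)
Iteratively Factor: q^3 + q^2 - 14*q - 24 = (q - 4)*(q^2 + 5*q + 6) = (q - 4)*(q + 3)*(q + 2)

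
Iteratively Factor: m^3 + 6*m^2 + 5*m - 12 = (m + 4)*(m^2 + 2*m - 3) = (m + 3)*(m + 4)*(m - 1)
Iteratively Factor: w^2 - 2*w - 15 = (w + 3)*(w - 5)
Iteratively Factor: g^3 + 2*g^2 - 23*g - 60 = (g + 4)*(g^2 - 2*g - 15) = (g - 5)*(g + 4)*(g + 3)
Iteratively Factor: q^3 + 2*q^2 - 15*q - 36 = (q - 4)*(q^2 + 6*q + 9) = (q - 4)*(q + 3)*(q + 3)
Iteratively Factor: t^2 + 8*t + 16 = (t + 4)*(t + 4)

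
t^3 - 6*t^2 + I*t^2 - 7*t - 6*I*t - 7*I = (t - 7)*(t + 1)*(t + I)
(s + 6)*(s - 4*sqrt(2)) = s^2 - 4*sqrt(2)*s + 6*s - 24*sqrt(2)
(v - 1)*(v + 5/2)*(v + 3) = v^3 + 9*v^2/2 + 2*v - 15/2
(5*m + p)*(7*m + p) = 35*m^2 + 12*m*p + p^2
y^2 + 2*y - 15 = (y - 3)*(y + 5)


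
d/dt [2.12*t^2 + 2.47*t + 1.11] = 4.24*t + 2.47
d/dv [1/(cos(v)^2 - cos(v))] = (-sin(v)/cos(v)^2 + 2*tan(v))/(cos(v) - 1)^2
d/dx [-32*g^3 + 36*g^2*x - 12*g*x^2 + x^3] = 36*g^2 - 24*g*x + 3*x^2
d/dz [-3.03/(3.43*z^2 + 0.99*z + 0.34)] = (20.7858*z + 2.9997)/(3.43*z^2 + 0.99*z + 0.34)^2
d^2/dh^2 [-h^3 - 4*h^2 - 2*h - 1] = -6*h - 8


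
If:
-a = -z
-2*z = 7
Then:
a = -7/2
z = -7/2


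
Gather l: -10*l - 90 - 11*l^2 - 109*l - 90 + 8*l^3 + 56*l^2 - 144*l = 8*l^3 + 45*l^2 - 263*l - 180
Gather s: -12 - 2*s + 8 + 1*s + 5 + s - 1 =0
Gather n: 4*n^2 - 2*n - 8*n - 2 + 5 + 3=4*n^2 - 10*n + 6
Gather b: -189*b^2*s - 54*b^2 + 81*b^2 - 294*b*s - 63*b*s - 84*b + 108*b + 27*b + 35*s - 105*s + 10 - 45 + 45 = b^2*(27 - 189*s) + b*(51 - 357*s) - 70*s + 10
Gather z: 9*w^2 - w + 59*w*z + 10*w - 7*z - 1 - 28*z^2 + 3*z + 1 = 9*w^2 + 9*w - 28*z^2 + z*(59*w - 4)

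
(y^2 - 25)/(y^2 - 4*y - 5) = (y + 5)/(y + 1)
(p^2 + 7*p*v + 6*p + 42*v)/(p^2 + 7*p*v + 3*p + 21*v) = (p + 6)/(p + 3)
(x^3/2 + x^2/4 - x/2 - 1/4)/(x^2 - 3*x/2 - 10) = (-2*x^3 - x^2 + 2*x + 1)/(2*(-2*x^2 + 3*x + 20))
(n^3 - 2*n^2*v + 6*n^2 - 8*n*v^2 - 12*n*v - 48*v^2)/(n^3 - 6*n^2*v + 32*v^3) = (-n - 6)/(-n + 4*v)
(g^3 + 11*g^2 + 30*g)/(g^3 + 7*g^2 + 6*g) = (g + 5)/(g + 1)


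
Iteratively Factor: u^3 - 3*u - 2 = (u - 2)*(u^2 + 2*u + 1) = (u - 2)*(u + 1)*(u + 1)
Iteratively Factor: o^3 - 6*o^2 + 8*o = (o)*(o^2 - 6*o + 8) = o*(o - 2)*(o - 4)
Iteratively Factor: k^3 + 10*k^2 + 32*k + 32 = (k + 4)*(k^2 + 6*k + 8) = (k + 4)^2*(k + 2)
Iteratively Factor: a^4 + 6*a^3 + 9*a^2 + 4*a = (a + 1)*(a^3 + 5*a^2 + 4*a) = (a + 1)*(a + 4)*(a^2 + a) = a*(a + 1)*(a + 4)*(a + 1)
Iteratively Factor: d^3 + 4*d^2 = (d)*(d^2 + 4*d) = d*(d + 4)*(d)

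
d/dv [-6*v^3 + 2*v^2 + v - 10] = -18*v^2 + 4*v + 1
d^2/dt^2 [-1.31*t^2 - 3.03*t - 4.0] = -2.62000000000000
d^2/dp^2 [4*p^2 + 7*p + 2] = 8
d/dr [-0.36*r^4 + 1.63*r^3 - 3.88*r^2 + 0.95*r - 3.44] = -1.44*r^3 + 4.89*r^2 - 7.76*r + 0.95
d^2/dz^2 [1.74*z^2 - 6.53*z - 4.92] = 3.48000000000000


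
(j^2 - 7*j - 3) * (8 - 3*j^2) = -3*j^4 + 21*j^3 + 17*j^2 - 56*j - 24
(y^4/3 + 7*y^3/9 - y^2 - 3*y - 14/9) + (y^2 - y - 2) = y^4/3 + 7*y^3/9 - 4*y - 32/9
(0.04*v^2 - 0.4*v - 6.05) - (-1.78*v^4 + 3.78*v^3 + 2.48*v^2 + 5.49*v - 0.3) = 1.78*v^4 - 3.78*v^3 - 2.44*v^2 - 5.89*v - 5.75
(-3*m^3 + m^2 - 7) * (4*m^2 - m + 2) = -12*m^5 + 7*m^4 - 7*m^3 - 26*m^2 + 7*m - 14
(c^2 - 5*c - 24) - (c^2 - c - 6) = -4*c - 18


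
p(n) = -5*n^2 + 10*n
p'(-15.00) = 160.00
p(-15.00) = -1275.00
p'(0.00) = 10.00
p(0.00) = 0.00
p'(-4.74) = 57.40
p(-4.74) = -159.74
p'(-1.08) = 20.80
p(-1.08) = -16.63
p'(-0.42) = 14.20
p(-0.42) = -5.08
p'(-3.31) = 43.10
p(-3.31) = -87.88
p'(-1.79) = 27.90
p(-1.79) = -33.92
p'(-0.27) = 12.70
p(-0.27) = -3.06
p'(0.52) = 4.80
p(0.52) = 3.85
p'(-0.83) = 18.30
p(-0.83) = -11.74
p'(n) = 10 - 10*n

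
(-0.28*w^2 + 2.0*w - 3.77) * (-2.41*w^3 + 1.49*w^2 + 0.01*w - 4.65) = 0.6748*w^5 - 5.2372*w^4 + 12.0629*w^3 - 4.2953*w^2 - 9.3377*w + 17.5305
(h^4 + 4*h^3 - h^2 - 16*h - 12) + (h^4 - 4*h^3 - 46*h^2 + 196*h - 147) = 2*h^4 - 47*h^2 + 180*h - 159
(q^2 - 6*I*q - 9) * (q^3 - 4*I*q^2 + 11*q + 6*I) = q^5 - 10*I*q^4 - 22*q^3 - 24*I*q^2 - 63*q - 54*I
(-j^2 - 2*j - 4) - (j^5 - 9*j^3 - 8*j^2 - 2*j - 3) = -j^5 + 9*j^3 + 7*j^2 - 1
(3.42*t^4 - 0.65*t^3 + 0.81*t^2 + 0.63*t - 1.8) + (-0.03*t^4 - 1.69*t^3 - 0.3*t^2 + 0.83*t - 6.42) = 3.39*t^4 - 2.34*t^3 + 0.51*t^2 + 1.46*t - 8.22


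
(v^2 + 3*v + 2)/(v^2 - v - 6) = (v + 1)/(v - 3)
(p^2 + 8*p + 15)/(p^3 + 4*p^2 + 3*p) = (p + 5)/(p*(p + 1))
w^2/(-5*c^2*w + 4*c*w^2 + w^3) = w/(-5*c^2 + 4*c*w + w^2)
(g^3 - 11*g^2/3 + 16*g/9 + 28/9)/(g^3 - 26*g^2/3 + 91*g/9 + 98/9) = (g - 2)/(g - 7)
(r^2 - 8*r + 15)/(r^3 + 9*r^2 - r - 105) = (r - 5)/(r^2 + 12*r + 35)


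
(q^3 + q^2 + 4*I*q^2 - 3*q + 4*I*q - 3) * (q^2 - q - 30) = q^5 + 4*I*q^4 - 34*q^3 - 30*q^2 - 124*I*q^2 + 93*q - 120*I*q + 90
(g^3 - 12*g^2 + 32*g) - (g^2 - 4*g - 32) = g^3 - 13*g^2 + 36*g + 32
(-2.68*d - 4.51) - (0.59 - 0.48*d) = -2.2*d - 5.1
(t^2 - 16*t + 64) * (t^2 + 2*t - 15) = t^4 - 14*t^3 + 17*t^2 + 368*t - 960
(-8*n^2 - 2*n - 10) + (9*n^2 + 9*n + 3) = n^2 + 7*n - 7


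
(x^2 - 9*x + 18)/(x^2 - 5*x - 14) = (-x^2 + 9*x - 18)/(-x^2 + 5*x + 14)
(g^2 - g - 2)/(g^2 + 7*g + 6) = (g - 2)/(g + 6)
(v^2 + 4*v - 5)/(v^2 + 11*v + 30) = (v - 1)/(v + 6)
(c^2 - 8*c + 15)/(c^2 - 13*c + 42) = (c^2 - 8*c + 15)/(c^2 - 13*c + 42)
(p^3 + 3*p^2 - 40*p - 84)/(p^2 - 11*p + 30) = (p^2 + 9*p + 14)/(p - 5)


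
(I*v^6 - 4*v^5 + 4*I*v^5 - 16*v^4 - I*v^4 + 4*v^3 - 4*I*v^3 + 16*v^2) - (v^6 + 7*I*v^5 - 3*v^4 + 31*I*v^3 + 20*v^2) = -v^6 + I*v^6 - 4*v^5 - 3*I*v^5 - 13*v^4 - I*v^4 + 4*v^3 - 35*I*v^3 - 4*v^2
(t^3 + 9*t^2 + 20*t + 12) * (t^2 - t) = t^5 + 8*t^4 + 11*t^3 - 8*t^2 - 12*t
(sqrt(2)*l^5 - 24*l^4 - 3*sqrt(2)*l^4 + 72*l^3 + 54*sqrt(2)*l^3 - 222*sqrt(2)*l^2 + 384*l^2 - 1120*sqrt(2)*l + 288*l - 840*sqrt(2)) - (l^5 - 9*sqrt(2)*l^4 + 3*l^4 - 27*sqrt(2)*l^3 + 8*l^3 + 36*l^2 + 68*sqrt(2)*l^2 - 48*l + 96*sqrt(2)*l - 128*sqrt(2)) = -l^5 + sqrt(2)*l^5 - 27*l^4 + 6*sqrt(2)*l^4 + 64*l^3 + 81*sqrt(2)*l^3 - 290*sqrt(2)*l^2 + 348*l^2 - 1216*sqrt(2)*l + 336*l - 712*sqrt(2)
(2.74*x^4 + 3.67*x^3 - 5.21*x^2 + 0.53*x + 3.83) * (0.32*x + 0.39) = 0.8768*x^5 + 2.243*x^4 - 0.2359*x^3 - 1.8623*x^2 + 1.4323*x + 1.4937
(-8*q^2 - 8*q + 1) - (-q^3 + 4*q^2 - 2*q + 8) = q^3 - 12*q^2 - 6*q - 7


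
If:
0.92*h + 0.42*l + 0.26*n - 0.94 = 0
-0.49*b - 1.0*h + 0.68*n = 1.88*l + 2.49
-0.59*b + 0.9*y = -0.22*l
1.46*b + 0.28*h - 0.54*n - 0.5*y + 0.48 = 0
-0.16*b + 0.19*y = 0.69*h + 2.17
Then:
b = 5.50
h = -3.65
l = 3.26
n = 11.26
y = 2.81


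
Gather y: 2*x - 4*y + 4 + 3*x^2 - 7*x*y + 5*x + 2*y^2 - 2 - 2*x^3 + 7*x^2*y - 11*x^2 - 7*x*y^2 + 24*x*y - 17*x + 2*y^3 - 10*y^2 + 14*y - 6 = -2*x^3 - 8*x^2 - 10*x + 2*y^3 + y^2*(-7*x - 8) + y*(7*x^2 + 17*x + 10) - 4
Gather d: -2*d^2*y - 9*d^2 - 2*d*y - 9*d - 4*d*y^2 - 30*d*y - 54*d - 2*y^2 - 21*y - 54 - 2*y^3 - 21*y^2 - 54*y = d^2*(-2*y - 9) + d*(-4*y^2 - 32*y - 63) - 2*y^3 - 23*y^2 - 75*y - 54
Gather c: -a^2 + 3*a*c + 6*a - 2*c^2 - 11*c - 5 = -a^2 + 6*a - 2*c^2 + c*(3*a - 11) - 5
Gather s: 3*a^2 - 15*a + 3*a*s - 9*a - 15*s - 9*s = 3*a^2 - 24*a + s*(3*a - 24)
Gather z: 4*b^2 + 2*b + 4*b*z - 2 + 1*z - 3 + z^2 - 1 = 4*b^2 + 2*b + z^2 + z*(4*b + 1) - 6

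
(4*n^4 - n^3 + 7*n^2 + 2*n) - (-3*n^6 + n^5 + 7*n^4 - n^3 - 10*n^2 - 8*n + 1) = 3*n^6 - n^5 - 3*n^4 + 17*n^2 + 10*n - 1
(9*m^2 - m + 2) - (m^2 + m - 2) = 8*m^2 - 2*m + 4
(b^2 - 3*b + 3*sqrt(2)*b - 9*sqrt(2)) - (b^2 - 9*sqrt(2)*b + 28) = -3*b + 12*sqrt(2)*b - 28 - 9*sqrt(2)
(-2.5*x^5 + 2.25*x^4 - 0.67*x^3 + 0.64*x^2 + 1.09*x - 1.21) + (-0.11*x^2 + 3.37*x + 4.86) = -2.5*x^5 + 2.25*x^4 - 0.67*x^3 + 0.53*x^2 + 4.46*x + 3.65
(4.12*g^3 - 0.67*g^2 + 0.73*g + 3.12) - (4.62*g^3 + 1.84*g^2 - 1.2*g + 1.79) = -0.5*g^3 - 2.51*g^2 + 1.93*g + 1.33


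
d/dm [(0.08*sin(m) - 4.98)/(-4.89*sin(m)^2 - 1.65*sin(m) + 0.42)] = (0.3912*sin(m)^2 - 48.7044*sin(m) - 8.1834)*cos(m)/(23.9121*sin(m)^4 + 16.137*sin(m)^3 - 1.3851*sin(m)^2 - 1.386*sin(m) + 0.1764)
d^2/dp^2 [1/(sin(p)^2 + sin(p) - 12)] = (-4*sin(p)^4 - 3*sin(p)^3 - 43*sin(p)^2 - 6*sin(p) + 26)/(sin(p)^2 + sin(p) - 12)^3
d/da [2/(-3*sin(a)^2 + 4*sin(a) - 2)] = 4*(3*sin(a) - 2)*cos(a)/(3*sin(a)^2 - 4*sin(a) + 2)^2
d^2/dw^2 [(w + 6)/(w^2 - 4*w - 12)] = 2*((-3*w - 2)*(-w^2 + 4*w + 12) - 4*(w - 2)^2*(w + 6))/(-w^2 + 4*w + 12)^3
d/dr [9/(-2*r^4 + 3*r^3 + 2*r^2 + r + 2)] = 9*(8*r^3 - 9*r^2 - 4*r - 1)/(-2*r^4 + 3*r^3 + 2*r^2 + r + 2)^2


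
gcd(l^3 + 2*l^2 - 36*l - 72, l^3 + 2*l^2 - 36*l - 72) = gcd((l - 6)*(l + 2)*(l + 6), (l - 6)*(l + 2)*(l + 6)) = l^3 + 2*l^2 - 36*l - 72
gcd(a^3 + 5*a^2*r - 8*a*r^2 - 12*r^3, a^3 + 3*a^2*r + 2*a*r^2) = a + r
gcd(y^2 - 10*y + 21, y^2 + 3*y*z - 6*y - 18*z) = 1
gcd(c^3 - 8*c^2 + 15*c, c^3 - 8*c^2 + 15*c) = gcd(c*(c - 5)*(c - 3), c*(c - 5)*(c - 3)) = c^3 - 8*c^2 + 15*c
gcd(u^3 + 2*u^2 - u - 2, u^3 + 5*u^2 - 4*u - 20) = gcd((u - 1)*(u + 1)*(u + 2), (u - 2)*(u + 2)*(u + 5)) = u + 2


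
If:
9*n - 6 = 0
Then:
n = 2/3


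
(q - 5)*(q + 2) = q^2 - 3*q - 10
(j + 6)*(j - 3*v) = j^2 - 3*j*v + 6*j - 18*v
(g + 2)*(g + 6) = g^2 + 8*g + 12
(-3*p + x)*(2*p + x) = -6*p^2 - p*x + x^2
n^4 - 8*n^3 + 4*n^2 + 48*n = n*(n - 6)*(n - 4)*(n + 2)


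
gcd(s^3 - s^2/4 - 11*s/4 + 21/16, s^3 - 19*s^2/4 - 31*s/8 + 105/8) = s^2 + s/4 - 21/8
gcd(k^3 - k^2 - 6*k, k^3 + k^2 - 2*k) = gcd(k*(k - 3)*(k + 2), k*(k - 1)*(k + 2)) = k^2 + 2*k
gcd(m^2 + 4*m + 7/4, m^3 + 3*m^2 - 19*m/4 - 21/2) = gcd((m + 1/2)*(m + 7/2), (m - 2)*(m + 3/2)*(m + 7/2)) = m + 7/2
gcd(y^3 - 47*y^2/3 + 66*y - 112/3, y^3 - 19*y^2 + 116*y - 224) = y^2 - 15*y + 56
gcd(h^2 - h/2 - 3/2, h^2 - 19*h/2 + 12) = h - 3/2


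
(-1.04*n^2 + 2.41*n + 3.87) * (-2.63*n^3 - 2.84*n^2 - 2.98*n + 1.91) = 2.7352*n^5 - 3.3847*n^4 - 13.9233*n^3 - 20.159*n^2 - 6.9295*n + 7.3917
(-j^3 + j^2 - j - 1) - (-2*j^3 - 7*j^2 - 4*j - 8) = j^3 + 8*j^2 + 3*j + 7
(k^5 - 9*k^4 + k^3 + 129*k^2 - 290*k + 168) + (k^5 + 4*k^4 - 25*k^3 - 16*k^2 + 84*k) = 2*k^5 - 5*k^4 - 24*k^3 + 113*k^2 - 206*k + 168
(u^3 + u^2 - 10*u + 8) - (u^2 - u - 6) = u^3 - 9*u + 14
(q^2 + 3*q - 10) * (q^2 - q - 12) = q^4 + 2*q^3 - 25*q^2 - 26*q + 120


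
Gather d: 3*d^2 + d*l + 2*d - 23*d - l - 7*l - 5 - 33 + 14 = 3*d^2 + d*(l - 21) - 8*l - 24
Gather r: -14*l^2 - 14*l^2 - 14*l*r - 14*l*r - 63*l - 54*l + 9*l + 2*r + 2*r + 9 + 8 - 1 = -28*l^2 - 108*l + r*(4 - 28*l) + 16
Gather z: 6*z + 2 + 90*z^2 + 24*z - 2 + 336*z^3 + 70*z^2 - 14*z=336*z^3 + 160*z^2 + 16*z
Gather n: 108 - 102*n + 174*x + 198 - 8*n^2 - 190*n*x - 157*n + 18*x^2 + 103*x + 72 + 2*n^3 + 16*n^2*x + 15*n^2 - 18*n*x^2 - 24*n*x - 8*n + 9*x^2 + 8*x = 2*n^3 + n^2*(16*x + 7) + n*(-18*x^2 - 214*x - 267) + 27*x^2 + 285*x + 378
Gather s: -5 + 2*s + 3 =2*s - 2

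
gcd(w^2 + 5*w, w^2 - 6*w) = w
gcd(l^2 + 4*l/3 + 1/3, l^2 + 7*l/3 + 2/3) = l + 1/3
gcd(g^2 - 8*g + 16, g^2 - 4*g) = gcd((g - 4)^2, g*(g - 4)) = g - 4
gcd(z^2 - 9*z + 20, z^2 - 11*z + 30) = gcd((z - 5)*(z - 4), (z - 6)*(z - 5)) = z - 5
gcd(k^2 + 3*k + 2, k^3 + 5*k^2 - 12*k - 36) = k + 2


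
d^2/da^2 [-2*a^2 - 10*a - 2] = -4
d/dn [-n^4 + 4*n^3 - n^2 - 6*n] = -4*n^3 + 12*n^2 - 2*n - 6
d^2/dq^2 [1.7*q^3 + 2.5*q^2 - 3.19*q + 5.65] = 10.2*q + 5.0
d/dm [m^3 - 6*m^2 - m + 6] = 3*m^2 - 12*m - 1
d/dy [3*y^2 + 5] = 6*y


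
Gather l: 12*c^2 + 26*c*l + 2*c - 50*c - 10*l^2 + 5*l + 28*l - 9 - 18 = 12*c^2 - 48*c - 10*l^2 + l*(26*c + 33) - 27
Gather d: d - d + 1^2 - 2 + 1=0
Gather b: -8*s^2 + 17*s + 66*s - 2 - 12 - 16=-8*s^2 + 83*s - 30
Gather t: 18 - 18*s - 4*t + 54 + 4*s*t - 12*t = -18*s + t*(4*s - 16) + 72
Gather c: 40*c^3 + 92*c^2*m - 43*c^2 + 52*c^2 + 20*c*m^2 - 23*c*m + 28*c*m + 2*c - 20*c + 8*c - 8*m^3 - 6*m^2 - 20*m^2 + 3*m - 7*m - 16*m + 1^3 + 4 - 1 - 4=40*c^3 + c^2*(92*m + 9) + c*(20*m^2 + 5*m - 10) - 8*m^3 - 26*m^2 - 20*m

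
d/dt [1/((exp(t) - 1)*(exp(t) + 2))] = (-2*exp(t) - 1)*exp(t)/(exp(4*t) + 2*exp(3*t) - 3*exp(2*t) - 4*exp(t) + 4)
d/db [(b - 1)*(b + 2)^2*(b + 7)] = 4*b^3 + 30*b^2 + 42*b - 4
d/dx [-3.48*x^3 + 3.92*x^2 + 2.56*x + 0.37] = -10.44*x^2 + 7.84*x + 2.56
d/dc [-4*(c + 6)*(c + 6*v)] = -8*c - 24*v - 24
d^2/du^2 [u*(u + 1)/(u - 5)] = 60/(u^3 - 15*u^2 + 75*u - 125)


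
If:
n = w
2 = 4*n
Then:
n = 1/2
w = 1/2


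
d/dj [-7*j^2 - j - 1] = -14*j - 1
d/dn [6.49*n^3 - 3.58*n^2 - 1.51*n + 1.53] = 19.47*n^2 - 7.16*n - 1.51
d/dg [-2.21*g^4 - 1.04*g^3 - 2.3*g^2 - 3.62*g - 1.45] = -8.84*g^3 - 3.12*g^2 - 4.6*g - 3.62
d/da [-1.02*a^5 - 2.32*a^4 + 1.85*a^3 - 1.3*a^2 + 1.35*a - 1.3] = -5.1*a^4 - 9.28*a^3 + 5.55*a^2 - 2.6*a + 1.35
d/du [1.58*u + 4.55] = 1.58000000000000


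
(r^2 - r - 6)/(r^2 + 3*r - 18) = (r + 2)/(r + 6)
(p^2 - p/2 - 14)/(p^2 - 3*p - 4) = (p + 7/2)/(p + 1)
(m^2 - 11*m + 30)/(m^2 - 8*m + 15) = (m - 6)/(m - 3)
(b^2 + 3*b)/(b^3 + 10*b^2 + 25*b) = (b + 3)/(b^2 + 10*b + 25)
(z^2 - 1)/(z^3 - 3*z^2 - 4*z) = (z - 1)/(z*(z - 4))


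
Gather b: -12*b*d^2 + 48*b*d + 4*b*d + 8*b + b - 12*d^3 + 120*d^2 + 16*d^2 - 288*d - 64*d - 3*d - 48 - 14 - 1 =b*(-12*d^2 + 52*d + 9) - 12*d^3 + 136*d^2 - 355*d - 63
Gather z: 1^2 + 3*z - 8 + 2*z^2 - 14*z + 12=2*z^2 - 11*z + 5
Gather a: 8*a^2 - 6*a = 8*a^2 - 6*a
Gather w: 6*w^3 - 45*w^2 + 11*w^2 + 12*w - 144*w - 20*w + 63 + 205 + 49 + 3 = 6*w^3 - 34*w^2 - 152*w + 320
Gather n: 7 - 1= 6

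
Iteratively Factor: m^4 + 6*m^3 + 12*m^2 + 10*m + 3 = (m + 3)*(m^3 + 3*m^2 + 3*m + 1) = (m + 1)*(m + 3)*(m^2 + 2*m + 1) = (m + 1)^2*(m + 3)*(m + 1)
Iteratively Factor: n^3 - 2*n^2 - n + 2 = (n - 2)*(n^2 - 1) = (n - 2)*(n + 1)*(n - 1)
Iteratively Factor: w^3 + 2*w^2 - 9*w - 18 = (w + 3)*(w^2 - w - 6) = (w - 3)*(w + 3)*(w + 2)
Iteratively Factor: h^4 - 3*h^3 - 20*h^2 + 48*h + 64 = (h - 4)*(h^3 + h^2 - 16*h - 16) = (h - 4)*(h + 1)*(h^2 - 16) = (h - 4)^2*(h + 1)*(h + 4)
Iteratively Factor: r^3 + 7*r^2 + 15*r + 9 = (r + 3)*(r^2 + 4*r + 3) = (r + 3)^2*(r + 1)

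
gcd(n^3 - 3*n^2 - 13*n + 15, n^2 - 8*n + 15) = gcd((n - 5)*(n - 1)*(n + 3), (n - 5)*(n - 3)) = n - 5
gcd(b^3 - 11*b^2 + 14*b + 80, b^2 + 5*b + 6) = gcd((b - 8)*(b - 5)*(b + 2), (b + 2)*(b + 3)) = b + 2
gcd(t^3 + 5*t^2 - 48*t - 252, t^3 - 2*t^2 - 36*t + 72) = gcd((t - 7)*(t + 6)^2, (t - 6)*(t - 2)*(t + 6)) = t + 6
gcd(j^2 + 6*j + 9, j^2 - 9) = j + 3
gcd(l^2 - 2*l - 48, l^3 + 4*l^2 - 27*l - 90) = l + 6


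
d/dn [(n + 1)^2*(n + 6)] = (n + 1)*(3*n + 13)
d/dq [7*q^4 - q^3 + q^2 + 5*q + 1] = 28*q^3 - 3*q^2 + 2*q + 5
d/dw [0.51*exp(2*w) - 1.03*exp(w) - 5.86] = (1.02*exp(w) - 1.03)*exp(w)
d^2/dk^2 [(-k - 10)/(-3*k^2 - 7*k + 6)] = 2*((k + 10)*(6*k + 7)^2 - (9*k + 37)*(3*k^2 + 7*k - 6))/(3*k^2 + 7*k - 6)^3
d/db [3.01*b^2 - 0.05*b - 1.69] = 6.02*b - 0.05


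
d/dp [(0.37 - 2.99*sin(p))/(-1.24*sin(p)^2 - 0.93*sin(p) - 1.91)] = (-3.7076*sin(p)^2 + 0.9176*sin(p) + 6.055)*cos(p)/(1.5376*sin(p)^4 + 2.3064*sin(p)^3 + 5.6017*sin(p)^2 + 3.5526*sin(p) + 3.6481)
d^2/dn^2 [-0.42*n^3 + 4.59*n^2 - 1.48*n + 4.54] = 9.18 - 2.52*n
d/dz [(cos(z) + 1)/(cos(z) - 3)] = 4*sin(z)/(cos(z) - 3)^2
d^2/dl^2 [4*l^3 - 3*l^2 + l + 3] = 24*l - 6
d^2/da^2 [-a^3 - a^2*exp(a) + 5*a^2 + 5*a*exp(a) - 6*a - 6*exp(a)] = -a^2*exp(a) + a*exp(a) - 6*a + 2*exp(a) + 10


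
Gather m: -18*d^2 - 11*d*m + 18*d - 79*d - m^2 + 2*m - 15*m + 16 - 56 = -18*d^2 - 61*d - m^2 + m*(-11*d - 13) - 40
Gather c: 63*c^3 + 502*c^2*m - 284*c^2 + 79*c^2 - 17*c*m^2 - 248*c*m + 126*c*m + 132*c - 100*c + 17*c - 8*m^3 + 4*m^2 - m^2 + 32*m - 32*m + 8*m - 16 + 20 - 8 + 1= 63*c^3 + c^2*(502*m - 205) + c*(-17*m^2 - 122*m + 49) - 8*m^3 + 3*m^2 + 8*m - 3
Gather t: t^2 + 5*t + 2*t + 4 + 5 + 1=t^2 + 7*t + 10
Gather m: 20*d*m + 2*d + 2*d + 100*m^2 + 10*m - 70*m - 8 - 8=4*d + 100*m^2 + m*(20*d - 60) - 16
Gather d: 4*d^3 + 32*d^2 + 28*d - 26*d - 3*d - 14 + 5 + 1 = 4*d^3 + 32*d^2 - d - 8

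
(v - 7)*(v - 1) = v^2 - 8*v + 7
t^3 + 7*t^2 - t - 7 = (t - 1)*(t + 1)*(t + 7)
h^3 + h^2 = h^2*(h + 1)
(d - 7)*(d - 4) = d^2 - 11*d + 28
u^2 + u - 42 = (u - 6)*(u + 7)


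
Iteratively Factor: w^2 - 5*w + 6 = (w - 3)*(w - 2)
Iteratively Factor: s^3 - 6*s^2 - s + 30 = (s - 3)*(s^2 - 3*s - 10) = (s - 5)*(s - 3)*(s + 2)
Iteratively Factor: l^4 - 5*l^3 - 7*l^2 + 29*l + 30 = (l - 3)*(l^3 - 2*l^2 - 13*l - 10) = (l - 3)*(l + 1)*(l^2 - 3*l - 10) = (l - 5)*(l - 3)*(l + 1)*(l + 2)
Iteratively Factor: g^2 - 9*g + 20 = (g - 4)*(g - 5)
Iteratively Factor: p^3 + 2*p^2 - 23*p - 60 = (p + 3)*(p^2 - p - 20) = (p - 5)*(p + 3)*(p + 4)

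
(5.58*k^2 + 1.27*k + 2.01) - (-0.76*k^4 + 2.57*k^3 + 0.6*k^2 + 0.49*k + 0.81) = 0.76*k^4 - 2.57*k^3 + 4.98*k^2 + 0.78*k + 1.2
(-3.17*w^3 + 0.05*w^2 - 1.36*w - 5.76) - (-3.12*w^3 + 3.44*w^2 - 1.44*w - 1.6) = -0.0499999999999998*w^3 - 3.39*w^2 + 0.0799999999999998*w - 4.16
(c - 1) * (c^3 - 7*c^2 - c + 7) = c^4 - 8*c^3 + 6*c^2 + 8*c - 7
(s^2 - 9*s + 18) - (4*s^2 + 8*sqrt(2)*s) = -3*s^2 - 8*sqrt(2)*s - 9*s + 18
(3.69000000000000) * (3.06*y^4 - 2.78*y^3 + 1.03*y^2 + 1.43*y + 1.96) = 11.2914*y^4 - 10.2582*y^3 + 3.8007*y^2 + 5.2767*y + 7.2324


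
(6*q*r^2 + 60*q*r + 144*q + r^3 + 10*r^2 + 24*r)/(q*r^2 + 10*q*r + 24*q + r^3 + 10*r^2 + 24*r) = (6*q + r)/(q + r)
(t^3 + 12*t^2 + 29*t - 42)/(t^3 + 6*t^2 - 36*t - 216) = (t^2 + 6*t - 7)/(t^2 - 36)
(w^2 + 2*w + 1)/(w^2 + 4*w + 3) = (w + 1)/(w + 3)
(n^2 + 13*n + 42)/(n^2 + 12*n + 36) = (n + 7)/(n + 6)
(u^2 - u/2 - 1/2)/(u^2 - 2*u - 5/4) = 2*(u - 1)/(2*u - 5)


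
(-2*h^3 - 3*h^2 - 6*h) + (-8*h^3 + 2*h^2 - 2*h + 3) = -10*h^3 - h^2 - 8*h + 3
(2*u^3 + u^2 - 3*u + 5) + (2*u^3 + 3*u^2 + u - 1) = 4*u^3 + 4*u^2 - 2*u + 4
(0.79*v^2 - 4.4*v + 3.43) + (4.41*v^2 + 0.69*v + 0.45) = 5.2*v^2 - 3.71*v + 3.88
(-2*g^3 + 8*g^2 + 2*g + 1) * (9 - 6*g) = 12*g^4 - 66*g^3 + 60*g^2 + 12*g + 9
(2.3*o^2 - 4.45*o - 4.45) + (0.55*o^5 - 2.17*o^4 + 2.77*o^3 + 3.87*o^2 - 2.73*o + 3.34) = 0.55*o^5 - 2.17*o^4 + 2.77*o^3 + 6.17*o^2 - 7.18*o - 1.11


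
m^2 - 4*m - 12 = (m - 6)*(m + 2)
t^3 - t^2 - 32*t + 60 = (t - 5)*(t - 2)*(t + 6)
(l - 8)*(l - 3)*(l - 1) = l^3 - 12*l^2 + 35*l - 24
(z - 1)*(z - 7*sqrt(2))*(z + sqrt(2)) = z^3 - 6*sqrt(2)*z^2 - z^2 - 14*z + 6*sqrt(2)*z + 14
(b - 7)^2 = b^2 - 14*b + 49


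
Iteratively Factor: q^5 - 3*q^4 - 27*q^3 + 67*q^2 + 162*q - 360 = (q + 3)*(q^4 - 6*q^3 - 9*q^2 + 94*q - 120) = (q - 3)*(q + 3)*(q^3 - 3*q^2 - 18*q + 40) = (q - 3)*(q - 2)*(q + 3)*(q^2 - q - 20) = (q - 5)*(q - 3)*(q - 2)*(q + 3)*(q + 4)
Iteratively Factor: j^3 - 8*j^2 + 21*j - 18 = (j - 2)*(j^2 - 6*j + 9) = (j - 3)*(j - 2)*(j - 3)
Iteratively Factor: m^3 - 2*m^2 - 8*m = (m)*(m^2 - 2*m - 8) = m*(m + 2)*(m - 4)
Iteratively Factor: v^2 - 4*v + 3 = (v - 1)*(v - 3)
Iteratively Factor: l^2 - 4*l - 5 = (l - 5)*(l + 1)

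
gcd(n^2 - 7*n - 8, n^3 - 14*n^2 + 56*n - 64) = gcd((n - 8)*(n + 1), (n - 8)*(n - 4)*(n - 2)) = n - 8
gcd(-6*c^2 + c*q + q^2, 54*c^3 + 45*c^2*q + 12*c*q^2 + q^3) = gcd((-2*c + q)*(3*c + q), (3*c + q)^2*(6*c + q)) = 3*c + q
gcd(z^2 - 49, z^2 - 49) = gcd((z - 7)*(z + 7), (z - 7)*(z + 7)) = z^2 - 49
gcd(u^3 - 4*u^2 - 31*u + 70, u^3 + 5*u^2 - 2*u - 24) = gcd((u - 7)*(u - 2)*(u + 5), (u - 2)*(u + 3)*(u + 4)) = u - 2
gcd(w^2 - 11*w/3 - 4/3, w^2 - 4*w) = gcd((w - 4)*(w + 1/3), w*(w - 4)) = w - 4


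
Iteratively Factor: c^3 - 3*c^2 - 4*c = (c)*(c^2 - 3*c - 4) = c*(c + 1)*(c - 4)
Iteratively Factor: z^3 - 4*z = (z)*(z^2 - 4) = z*(z - 2)*(z + 2)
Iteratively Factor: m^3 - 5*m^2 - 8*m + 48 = (m - 4)*(m^2 - m - 12) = (m - 4)^2*(m + 3)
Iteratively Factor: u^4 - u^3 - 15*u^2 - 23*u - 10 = (u + 1)*(u^3 - 2*u^2 - 13*u - 10) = (u + 1)^2*(u^2 - 3*u - 10) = (u + 1)^2*(u + 2)*(u - 5)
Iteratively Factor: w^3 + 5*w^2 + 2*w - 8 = (w + 4)*(w^2 + w - 2) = (w + 2)*(w + 4)*(w - 1)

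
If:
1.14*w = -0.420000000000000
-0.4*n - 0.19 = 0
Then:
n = -0.48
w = -0.37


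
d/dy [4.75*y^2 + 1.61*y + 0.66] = 9.5*y + 1.61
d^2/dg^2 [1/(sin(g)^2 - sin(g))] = (-4 - 1/sin(g) + 4/sin(g)^2 - 2/sin(g)^3)/(sin(g) - 1)^2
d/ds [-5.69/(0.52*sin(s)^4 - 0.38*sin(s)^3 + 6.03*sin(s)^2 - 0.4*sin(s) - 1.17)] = (11.8352*sin(s)^3 - 6.4866*sin(s)^2 + 68.6214*sin(s) - 2.276)*cos(s)/(-0.52*sin(s)^4 + 0.38*sin(s)^3 - 6.03*sin(s)^2 + 0.4*sin(s) + 1.17)^2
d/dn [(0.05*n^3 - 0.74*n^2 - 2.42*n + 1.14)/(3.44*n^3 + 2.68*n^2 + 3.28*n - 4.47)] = (2.6796*n^4 + 16.9776*n^3 - 8.3769*n^2 + 0.505199999999999*n + 7.0782)/(11.8336*n^6 + 18.4384*n^5 + 29.7488*n^4 - 13.1728*n^3 - 13.2008*n^2 - 29.3232*n + 19.9809)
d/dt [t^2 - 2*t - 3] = 2*t - 2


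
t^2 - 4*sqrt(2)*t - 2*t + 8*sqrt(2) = (t - 2)*(t - 4*sqrt(2))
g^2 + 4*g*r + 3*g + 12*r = (g + 3)*(g + 4*r)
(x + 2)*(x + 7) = x^2 + 9*x + 14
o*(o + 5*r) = o^2 + 5*o*r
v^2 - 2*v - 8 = (v - 4)*(v + 2)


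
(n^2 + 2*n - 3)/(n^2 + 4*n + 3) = (n - 1)/(n + 1)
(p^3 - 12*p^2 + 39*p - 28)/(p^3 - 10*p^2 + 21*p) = (p^2 - 5*p + 4)/(p*(p - 3))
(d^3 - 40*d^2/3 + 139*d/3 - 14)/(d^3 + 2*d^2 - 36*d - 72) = (3*d^2 - 22*d + 7)/(3*(d^2 + 8*d + 12))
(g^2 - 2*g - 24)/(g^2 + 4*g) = (g - 6)/g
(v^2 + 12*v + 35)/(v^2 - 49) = (v + 5)/(v - 7)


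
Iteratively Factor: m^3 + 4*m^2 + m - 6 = (m + 2)*(m^2 + 2*m - 3) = (m - 1)*(m + 2)*(m + 3)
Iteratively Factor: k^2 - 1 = (k - 1)*(k + 1)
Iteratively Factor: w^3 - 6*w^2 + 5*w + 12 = (w + 1)*(w^2 - 7*w + 12) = (w - 3)*(w + 1)*(w - 4)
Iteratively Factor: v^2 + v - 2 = (v + 2)*(v - 1)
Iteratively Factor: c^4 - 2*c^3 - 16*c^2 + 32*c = (c - 2)*(c^3 - 16*c) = (c - 4)*(c - 2)*(c^2 + 4*c) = (c - 4)*(c - 2)*(c + 4)*(c)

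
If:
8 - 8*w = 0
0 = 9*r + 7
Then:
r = -7/9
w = 1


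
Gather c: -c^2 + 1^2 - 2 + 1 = -c^2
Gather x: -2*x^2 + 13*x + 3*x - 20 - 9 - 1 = -2*x^2 + 16*x - 30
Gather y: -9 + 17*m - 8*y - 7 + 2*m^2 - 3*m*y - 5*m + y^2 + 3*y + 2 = 2*m^2 + 12*m + y^2 + y*(-3*m - 5) - 14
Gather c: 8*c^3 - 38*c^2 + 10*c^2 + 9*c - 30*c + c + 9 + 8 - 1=8*c^3 - 28*c^2 - 20*c + 16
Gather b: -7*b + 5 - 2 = 3 - 7*b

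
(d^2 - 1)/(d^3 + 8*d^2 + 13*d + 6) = (d - 1)/(d^2 + 7*d + 6)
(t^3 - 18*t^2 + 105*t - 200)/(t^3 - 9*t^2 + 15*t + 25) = (t - 8)/(t + 1)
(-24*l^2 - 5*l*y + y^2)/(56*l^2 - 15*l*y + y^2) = (3*l + y)/(-7*l + y)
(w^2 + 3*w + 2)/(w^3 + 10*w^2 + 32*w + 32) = (w + 1)/(w^2 + 8*w + 16)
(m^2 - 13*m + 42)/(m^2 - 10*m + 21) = (m - 6)/(m - 3)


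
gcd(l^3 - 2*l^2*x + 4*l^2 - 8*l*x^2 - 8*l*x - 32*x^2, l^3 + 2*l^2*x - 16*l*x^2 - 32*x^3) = -l^2 + 2*l*x + 8*x^2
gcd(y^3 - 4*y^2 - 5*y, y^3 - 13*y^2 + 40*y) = y^2 - 5*y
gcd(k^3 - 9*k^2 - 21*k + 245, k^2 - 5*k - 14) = k - 7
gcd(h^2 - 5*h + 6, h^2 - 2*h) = h - 2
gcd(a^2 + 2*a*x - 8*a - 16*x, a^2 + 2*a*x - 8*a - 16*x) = a^2 + 2*a*x - 8*a - 16*x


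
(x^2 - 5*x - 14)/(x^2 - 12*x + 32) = (x^2 - 5*x - 14)/(x^2 - 12*x + 32)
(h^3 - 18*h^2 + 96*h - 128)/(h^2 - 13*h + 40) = (h^2 - 10*h + 16)/(h - 5)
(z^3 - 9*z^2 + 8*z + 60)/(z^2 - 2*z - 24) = (z^2 - 3*z - 10)/(z + 4)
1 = 1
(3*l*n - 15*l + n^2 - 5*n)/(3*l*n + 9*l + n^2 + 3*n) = (n - 5)/(n + 3)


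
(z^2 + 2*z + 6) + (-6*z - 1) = z^2 - 4*z + 5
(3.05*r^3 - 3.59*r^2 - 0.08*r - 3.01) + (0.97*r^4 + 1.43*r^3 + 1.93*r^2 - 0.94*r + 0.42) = 0.97*r^4 + 4.48*r^3 - 1.66*r^2 - 1.02*r - 2.59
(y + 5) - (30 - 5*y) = 6*y - 25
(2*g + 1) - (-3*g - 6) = 5*g + 7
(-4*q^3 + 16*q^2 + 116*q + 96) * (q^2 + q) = -4*q^5 + 12*q^4 + 132*q^3 + 212*q^2 + 96*q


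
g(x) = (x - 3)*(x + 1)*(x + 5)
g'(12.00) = 491.00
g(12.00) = 1989.00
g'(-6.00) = 59.00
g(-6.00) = -45.00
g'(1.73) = 6.36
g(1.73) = -23.33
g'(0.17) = -11.89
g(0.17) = -17.12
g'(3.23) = 37.68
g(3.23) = 8.01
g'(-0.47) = -15.16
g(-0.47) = -8.33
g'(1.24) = -0.95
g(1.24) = -24.60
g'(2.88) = 29.16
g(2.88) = -3.67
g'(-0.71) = -15.75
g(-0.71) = -4.62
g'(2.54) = 21.59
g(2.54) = -12.28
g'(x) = (x - 3)*(x + 1) + (x - 3)*(x + 5) + (x + 1)*(x + 5) = 3*x^2 + 6*x - 13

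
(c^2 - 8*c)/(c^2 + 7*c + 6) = c*(c - 8)/(c^2 + 7*c + 6)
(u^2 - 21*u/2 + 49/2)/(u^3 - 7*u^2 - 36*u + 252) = (u - 7/2)/(u^2 - 36)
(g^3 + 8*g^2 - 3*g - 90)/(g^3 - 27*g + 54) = (g + 5)/(g - 3)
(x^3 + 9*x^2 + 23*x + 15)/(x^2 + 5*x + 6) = (x^2 + 6*x + 5)/(x + 2)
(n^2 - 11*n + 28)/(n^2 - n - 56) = (-n^2 + 11*n - 28)/(-n^2 + n + 56)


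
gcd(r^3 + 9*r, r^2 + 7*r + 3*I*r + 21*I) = r + 3*I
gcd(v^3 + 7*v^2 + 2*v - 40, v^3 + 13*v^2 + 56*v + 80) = v^2 + 9*v + 20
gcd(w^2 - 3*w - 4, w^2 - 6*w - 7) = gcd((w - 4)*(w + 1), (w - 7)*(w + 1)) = w + 1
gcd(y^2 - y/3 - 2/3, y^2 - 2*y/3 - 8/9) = y + 2/3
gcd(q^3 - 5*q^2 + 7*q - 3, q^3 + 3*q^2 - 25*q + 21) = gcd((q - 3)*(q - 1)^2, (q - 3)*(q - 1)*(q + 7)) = q^2 - 4*q + 3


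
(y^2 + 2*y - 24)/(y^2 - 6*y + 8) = (y + 6)/(y - 2)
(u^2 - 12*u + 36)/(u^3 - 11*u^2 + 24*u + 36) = 1/(u + 1)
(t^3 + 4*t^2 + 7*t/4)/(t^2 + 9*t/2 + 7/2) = t*(2*t + 1)/(2*(t + 1))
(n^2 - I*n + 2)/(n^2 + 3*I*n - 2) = (n - 2*I)/(n + 2*I)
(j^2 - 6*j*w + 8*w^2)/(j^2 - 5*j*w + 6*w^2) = (-j + 4*w)/(-j + 3*w)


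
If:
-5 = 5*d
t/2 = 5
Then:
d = -1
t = 10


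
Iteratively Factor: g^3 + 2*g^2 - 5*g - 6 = (g + 3)*(g^2 - g - 2) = (g - 2)*(g + 3)*(g + 1)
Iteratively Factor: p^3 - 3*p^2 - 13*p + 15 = (p - 1)*(p^2 - 2*p - 15) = (p - 1)*(p + 3)*(p - 5)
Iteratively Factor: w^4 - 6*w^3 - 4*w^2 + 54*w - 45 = (w + 3)*(w^3 - 9*w^2 + 23*w - 15) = (w - 3)*(w + 3)*(w^2 - 6*w + 5) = (w - 5)*(w - 3)*(w + 3)*(w - 1)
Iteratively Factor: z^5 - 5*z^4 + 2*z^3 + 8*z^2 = (z + 1)*(z^4 - 6*z^3 + 8*z^2) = (z - 2)*(z + 1)*(z^3 - 4*z^2) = (z - 4)*(z - 2)*(z + 1)*(z^2) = z*(z - 4)*(z - 2)*(z + 1)*(z)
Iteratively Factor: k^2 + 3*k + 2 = (k + 2)*(k + 1)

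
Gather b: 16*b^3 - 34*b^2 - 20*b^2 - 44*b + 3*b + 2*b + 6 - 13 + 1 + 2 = 16*b^3 - 54*b^2 - 39*b - 4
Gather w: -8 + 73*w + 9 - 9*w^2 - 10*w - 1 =-9*w^2 + 63*w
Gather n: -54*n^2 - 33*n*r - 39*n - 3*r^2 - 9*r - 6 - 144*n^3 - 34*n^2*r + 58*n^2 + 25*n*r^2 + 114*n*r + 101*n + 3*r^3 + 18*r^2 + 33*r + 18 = -144*n^3 + n^2*(4 - 34*r) + n*(25*r^2 + 81*r + 62) + 3*r^3 + 15*r^2 + 24*r + 12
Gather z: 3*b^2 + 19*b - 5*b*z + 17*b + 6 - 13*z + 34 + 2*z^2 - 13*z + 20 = 3*b^2 + 36*b + 2*z^2 + z*(-5*b - 26) + 60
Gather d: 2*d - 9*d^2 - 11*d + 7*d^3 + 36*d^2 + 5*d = 7*d^3 + 27*d^2 - 4*d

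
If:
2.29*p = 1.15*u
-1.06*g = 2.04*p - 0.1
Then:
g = 0.0943396226415094 - 0.966466177803411*u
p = 0.502183406113537*u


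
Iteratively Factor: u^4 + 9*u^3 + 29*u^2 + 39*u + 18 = (u + 3)*(u^3 + 6*u^2 + 11*u + 6) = (u + 1)*(u + 3)*(u^2 + 5*u + 6) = (u + 1)*(u + 2)*(u + 3)*(u + 3)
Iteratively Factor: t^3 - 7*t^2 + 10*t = (t)*(t^2 - 7*t + 10) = t*(t - 5)*(t - 2)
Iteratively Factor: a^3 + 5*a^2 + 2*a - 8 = (a + 2)*(a^2 + 3*a - 4) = (a + 2)*(a + 4)*(a - 1)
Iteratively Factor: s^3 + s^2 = (s)*(s^2 + s) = s^2*(s + 1)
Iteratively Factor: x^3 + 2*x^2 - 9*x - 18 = (x + 3)*(x^2 - x - 6) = (x - 3)*(x + 3)*(x + 2)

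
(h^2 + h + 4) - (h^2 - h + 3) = 2*h + 1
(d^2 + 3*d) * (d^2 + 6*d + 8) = d^4 + 9*d^3 + 26*d^2 + 24*d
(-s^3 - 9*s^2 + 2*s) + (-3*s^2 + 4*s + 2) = -s^3 - 12*s^2 + 6*s + 2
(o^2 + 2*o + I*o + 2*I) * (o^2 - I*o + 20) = o^4 + 2*o^3 + 21*o^2 + 42*o + 20*I*o + 40*I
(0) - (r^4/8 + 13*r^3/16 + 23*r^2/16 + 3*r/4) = -r^4/8 - 13*r^3/16 - 23*r^2/16 - 3*r/4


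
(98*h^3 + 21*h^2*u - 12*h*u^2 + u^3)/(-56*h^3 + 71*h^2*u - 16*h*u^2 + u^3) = (-14*h^2 - 5*h*u + u^2)/(8*h^2 - 9*h*u + u^2)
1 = 1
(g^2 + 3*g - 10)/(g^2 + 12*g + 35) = (g - 2)/(g + 7)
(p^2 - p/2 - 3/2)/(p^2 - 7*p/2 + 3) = (p + 1)/(p - 2)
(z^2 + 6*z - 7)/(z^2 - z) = (z + 7)/z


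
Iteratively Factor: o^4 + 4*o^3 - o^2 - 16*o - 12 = (o - 2)*(o^3 + 6*o^2 + 11*o + 6) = (o - 2)*(o + 1)*(o^2 + 5*o + 6) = (o - 2)*(o + 1)*(o + 3)*(o + 2)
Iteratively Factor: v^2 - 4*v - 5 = (v + 1)*(v - 5)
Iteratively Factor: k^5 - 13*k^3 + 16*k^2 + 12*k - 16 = (k - 1)*(k^4 + k^3 - 12*k^2 + 4*k + 16) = (k - 1)*(k + 1)*(k^3 - 12*k + 16) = (k - 2)*(k - 1)*(k + 1)*(k^2 + 2*k - 8) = (k - 2)*(k - 1)*(k + 1)*(k + 4)*(k - 2)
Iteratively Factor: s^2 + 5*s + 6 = (s + 3)*(s + 2)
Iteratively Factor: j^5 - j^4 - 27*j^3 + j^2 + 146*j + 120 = (j + 1)*(j^4 - 2*j^3 - 25*j^2 + 26*j + 120) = (j + 1)*(j + 2)*(j^3 - 4*j^2 - 17*j + 60) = (j + 1)*(j + 2)*(j + 4)*(j^2 - 8*j + 15) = (j - 3)*(j + 1)*(j + 2)*(j + 4)*(j - 5)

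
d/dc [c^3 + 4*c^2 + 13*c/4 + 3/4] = 3*c^2 + 8*c + 13/4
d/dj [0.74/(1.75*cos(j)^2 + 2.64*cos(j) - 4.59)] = (2.59*cos(j) + 1.9536)*sin(j)/(1.75*cos(j)^2 + 2.64*cos(j) - 4.59)^2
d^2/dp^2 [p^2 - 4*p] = 2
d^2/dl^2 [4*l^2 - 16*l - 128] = 8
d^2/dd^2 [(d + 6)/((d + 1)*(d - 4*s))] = 2*((d + 1)^2*(d + 6) - (d + 1)^2*(d - 4*s) + (d + 1)*(d + 6)*(d - 4*s) - (d + 1)*(d - 4*s)^2 + (d + 6)*(d - 4*s)^2)/((d + 1)^3*(d - 4*s)^3)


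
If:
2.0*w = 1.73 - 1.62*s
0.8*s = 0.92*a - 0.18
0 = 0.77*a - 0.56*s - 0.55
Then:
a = 3.37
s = 3.64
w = -2.09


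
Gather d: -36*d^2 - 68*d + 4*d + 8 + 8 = -36*d^2 - 64*d + 16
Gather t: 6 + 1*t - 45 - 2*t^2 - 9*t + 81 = -2*t^2 - 8*t + 42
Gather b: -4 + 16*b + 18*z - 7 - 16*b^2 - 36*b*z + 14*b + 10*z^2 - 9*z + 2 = -16*b^2 + b*(30 - 36*z) + 10*z^2 + 9*z - 9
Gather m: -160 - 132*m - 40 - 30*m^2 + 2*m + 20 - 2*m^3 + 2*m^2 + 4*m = -2*m^3 - 28*m^2 - 126*m - 180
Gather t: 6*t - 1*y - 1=6*t - y - 1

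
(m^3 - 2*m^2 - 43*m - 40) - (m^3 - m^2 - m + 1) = -m^2 - 42*m - 41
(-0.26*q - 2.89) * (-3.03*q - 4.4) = 0.7878*q^2 + 9.9007*q + 12.716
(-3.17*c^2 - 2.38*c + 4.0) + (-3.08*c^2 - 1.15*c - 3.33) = -6.25*c^2 - 3.53*c + 0.67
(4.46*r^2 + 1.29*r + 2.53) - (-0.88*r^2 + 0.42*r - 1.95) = 5.34*r^2 + 0.87*r + 4.48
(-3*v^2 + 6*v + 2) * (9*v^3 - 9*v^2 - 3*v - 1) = -27*v^5 + 81*v^4 - 27*v^3 - 33*v^2 - 12*v - 2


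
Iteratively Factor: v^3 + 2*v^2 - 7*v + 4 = (v - 1)*(v^2 + 3*v - 4) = (v - 1)*(v + 4)*(v - 1)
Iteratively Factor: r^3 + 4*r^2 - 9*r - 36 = (r + 3)*(r^2 + r - 12) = (r - 3)*(r + 3)*(r + 4)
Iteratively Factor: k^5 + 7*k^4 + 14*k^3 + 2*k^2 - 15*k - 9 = (k + 1)*(k^4 + 6*k^3 + 8*k^2 - 6*k - 9) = (k + 1)^2*(k^3 + 5*k^2 + 3*k - 9) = (k + 1)^2*(k + 3)*(k^2 + 2*k - 3) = (k + 1)^2*(k + 3)^2*(k - 1)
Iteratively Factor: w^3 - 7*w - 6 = (w - 3)*(w^2 + 3*w + 2) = (w - 3)*(w + 1)*(w + 2)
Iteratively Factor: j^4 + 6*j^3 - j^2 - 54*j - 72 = (j + 2)*(j^3 + 4*j^2 - 9*j - 36) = (j - 3)*(j + 2)*(j^2 + 7*j + 12) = (j - 3)*(j + 2)*(j + 4)*(j + 3)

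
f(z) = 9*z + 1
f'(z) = 9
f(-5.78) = -51.02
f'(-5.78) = 9.00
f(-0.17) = -0.53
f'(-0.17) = 9.00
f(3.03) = 28.27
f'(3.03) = 9.00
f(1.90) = 18.10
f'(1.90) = 9.00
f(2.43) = 22.87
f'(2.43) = 9.00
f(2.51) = 23.59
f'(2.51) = 9.00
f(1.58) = 15.22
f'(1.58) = 9.00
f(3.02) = 28.18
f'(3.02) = 9.00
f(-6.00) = -53.00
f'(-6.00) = 9.00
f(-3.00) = -26.00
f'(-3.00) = 9.00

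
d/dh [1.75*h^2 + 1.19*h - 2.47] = 3.5*h + 1.19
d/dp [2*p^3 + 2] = 6*p^2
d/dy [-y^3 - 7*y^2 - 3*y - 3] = -3*y^2 - 14*y - 3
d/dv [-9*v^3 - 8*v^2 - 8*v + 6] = -27*v^2 - 16*v - 8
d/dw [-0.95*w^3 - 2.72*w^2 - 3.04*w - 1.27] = -2.85*w^2 - 5.44*w - 3.04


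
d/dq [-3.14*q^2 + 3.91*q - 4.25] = 3.91 - 6.28*q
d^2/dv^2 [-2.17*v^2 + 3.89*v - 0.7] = -4.34000000000000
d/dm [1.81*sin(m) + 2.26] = 1.81*cos(m)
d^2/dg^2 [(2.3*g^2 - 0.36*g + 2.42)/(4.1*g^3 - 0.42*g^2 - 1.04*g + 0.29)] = (77.326*g^6 - 36.3096*g^5 + 550.72512*g^4 - 110.168008*g^3 - 52.534632*g^2 - 11.185032*g + 5.994164)/(68.921*g^9 - 21.1806*g^8 - 50.27748*g^7 + 25.295892*g^6 + 9.757032*g^5 - 8.628708*g^4 + 0.669598*g^3 + 0.835026*g^2 - 0.262392*g + 0.024389)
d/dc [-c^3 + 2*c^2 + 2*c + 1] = -3*c^2 + 4*c + 2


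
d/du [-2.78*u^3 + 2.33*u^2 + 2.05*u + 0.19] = -8.34*u^2 + 4.66*u + 2.05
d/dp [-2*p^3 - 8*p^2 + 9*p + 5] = -6*p^2 - 16*p + 9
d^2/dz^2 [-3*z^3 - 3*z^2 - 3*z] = -18*z - 6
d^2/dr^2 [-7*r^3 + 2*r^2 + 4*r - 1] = 4 - 42*r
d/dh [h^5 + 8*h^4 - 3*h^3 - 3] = h^2*(5*h^2 + 32*h - 9)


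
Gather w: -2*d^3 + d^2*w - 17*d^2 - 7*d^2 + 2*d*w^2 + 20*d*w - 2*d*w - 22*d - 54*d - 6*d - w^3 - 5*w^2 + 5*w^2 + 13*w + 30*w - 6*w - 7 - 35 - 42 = -2*d^3 - 24*d^2 + 2*d*w^2 - 82*d - w^3 + w*(d^2 + 18*d + 37) - 84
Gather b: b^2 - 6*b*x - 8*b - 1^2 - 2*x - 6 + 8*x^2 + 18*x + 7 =b^2 + b*(-6*x - 8) + 8*x^2 + 16*x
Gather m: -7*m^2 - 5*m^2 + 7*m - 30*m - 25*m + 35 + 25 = -12*m^2 - 48*m + 60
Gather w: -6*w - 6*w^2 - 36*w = -6*w^2 - 42*w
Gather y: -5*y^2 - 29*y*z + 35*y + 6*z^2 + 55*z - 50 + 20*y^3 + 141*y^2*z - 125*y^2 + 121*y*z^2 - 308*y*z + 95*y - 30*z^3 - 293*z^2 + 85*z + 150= 20*y^3 + y^2*(141*z - 130) + y*(121*z^2 - 337*z + 130) - 30*z^3 - 287*z^2 + 140*z + 100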